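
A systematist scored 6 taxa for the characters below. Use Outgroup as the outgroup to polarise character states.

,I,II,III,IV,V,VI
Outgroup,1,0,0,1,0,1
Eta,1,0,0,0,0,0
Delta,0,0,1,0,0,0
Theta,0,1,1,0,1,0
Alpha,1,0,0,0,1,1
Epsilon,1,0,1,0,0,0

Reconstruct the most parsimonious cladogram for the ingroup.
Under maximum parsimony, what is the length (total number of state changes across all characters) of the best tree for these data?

7

Character polarity is set by the outgroup: the derived state is whichever differs from the outgroup's state, so for I, IV, VI the derived state is '0', and for the remaining characters it is '1'.
Only Delta and Theta show the derived state '0' for I, supporting them as a clade.
II: derived state '1' in Theta only — an autapomorphy, so it tells us nothing about relationships among taxa.
Only Delta, Epsilon, and Theta show the derived state '1' for III, supporting them as a clade.
IV (derived state '0') is shared by all ingroup taxa — unites the whole ingroup.
V groups Alpha and Theta, which is incompatible with the clades supported by the remaining characters; treating it as convergent (homoplasy) costs fewer steps than any alternative tree.
VI (derived state '0') is shared by Delta, Epsilon, Eta, and Theta — a synapomorphy uniting that clade.
Most parsimonious ingroup topology: ((Eta,((Delta,Theta),Epsilon)),Alpha).
Changes per character on this tree: I: 1; II: 1; III: 1; IV: 1; V: 2; VI: 1.
Total = 7.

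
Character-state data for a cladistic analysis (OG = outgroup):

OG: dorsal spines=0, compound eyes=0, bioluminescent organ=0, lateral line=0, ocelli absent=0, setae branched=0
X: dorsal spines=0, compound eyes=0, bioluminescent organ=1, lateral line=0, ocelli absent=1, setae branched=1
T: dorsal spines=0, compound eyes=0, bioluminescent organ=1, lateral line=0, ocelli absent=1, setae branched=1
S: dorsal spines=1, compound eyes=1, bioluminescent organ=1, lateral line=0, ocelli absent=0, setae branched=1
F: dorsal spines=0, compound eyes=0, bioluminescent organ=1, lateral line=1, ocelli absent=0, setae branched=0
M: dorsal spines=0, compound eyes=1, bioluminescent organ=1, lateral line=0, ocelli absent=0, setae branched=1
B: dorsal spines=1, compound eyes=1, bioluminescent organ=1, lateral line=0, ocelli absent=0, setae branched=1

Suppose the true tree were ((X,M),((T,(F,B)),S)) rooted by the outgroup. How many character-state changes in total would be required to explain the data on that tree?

Map each character onto ((X,M),((T,(F,B)),S)) (rooted by OG) and count the minimum state changes it requires (Fitch parsimony):
dorsal spines: 2; compound eyes: 3; bioluminescent organ: 1; lateral line: 1; ocelli absent: 2; setae branched: 2.
Total tree length = 11.

11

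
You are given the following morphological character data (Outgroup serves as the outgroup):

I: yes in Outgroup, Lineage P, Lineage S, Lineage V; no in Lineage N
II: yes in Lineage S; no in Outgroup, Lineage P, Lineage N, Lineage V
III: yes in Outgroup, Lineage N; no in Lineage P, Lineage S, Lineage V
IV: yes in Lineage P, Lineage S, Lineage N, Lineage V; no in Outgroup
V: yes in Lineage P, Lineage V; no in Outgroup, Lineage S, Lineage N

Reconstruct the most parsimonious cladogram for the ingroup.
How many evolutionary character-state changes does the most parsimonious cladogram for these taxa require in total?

5

Character polarity is set by the outgroup: the derived state is whichever differs from the outgroup's state, so for I, III the derived state is 'no', and for the remaining characters it is 'yes'.
I (derived state 'no') is unique to Lineage N (autapomorphy; uninformative for grouping).
II (derived state 'yes') is unique to Lineage S (autapomorphy; uninformative for grouping).
Only Lineage P, Lineage S, and Lineage V show the derived state 'no' for III, supporting them as a clade.
All ingroup taxa share the derived state 'yes' for IV; it defines the ingroup but does not resolve relationships within it.
V (derived state 'yes') is shared by Lineage P and Lineage V — a synapomorphy uniting that clade.
Most parsimonious ingroup topology: (((Lineage P,Lineage V),Lineage S),Lineage N).
Changes per character on this tree: I: 1; II: 1; III: 1; IV: 1; V: 1.
Total = 5.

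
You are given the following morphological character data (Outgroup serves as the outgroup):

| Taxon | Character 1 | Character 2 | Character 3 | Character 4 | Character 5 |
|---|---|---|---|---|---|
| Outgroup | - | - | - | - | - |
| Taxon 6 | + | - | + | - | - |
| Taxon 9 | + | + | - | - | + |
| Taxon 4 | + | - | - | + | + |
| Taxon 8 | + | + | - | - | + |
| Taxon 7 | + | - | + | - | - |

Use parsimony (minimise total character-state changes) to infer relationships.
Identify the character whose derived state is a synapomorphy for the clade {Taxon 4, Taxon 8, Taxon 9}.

The outgroup has state '-' for every character, so '+' is the derived state throughout.
Character 1 (derived state '+') is shared by all ingroup taxa — unites the whole ingroup.
Character 2: derived state '+' in Taxon 8 and Taxon 9 only — synapomorphy for {Taxon 8, Taxon 9}.
Only Taxon 6 and Taxon 7 show the derived state '+' for Character 3, supporting them as a clade.
Character 4: derived state '+' in Taxon 4 only — an autapomorphy, so it tells us nothing about relationships among taxa.
Only Taxon 4, Taxon 8, and Taxon 9 show the derived state '+' for Character 5, supporting them as a clade.
Most parsimonious ingroup topology: ((Taxon 6,Taxon 7),((Taxon 9,Taxon 8),Taxon 4)).
The clade {Taxon 4, Taxon 8, Taxon 9} is supported by Character 5: its derived state '+' occurs in exactly those taxa and in no other taxon (including the outgroup).

Character 5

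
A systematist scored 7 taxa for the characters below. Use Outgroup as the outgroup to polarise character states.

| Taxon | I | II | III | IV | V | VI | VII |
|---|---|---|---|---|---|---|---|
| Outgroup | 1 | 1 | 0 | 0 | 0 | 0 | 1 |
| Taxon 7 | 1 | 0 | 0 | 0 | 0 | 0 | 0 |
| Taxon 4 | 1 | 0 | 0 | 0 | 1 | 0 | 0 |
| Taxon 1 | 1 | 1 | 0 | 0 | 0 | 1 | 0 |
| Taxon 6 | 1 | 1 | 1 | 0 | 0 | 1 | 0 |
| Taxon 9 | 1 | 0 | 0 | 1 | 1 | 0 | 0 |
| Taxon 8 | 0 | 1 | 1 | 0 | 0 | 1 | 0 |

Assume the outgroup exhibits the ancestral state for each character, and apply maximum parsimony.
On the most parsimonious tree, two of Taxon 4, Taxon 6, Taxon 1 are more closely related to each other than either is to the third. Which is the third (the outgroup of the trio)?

Taxon 4

Character polarity is set by the outgroup: the derived state is whichever differs from the outgroup's state, so for I, II, VII the derived state is '0', and for the remaining characters it is '1'.
I: derived state '0' in Taxon 8 only — an autapomorphy, so it tells us nothing about relationships among taxa.
Only Taxon 4, Taxon 7, and Taxon 9 show the derived state '0' for II, supporting them as a clade.
III: derived state '1' in Taxon 6 and Taxon 8 only — synapomorphy for {Taxon 6, Taxon 8}.
IV (derived state '1') is unique to Taxon 9 (autapomorphy; uninformative for grouping).
V (derived state '1') is shared by Taxon 4 and Taxon 9 — a synapomorphy uniting that clade.
VI (derived state '1') is shared by Taxon 1, Taxon 6, and Taxon 8 — a synapomorphy uniting that clade.
All ingroup taxa share the derived state '0' for VII; it defines the ingroup but does not resolve relationships within it.
Most parsimonious ingroup topology: ((Taxon 7,(Taxon 4,Taxon 9)),(Taxon 1,(Taxon 6,Taxon 8))).
Taxon 1 and Taxon 6 share a more recent common ancestor with each other than either does with Taxon 4, so Taxon 4 is the least closely related of the three.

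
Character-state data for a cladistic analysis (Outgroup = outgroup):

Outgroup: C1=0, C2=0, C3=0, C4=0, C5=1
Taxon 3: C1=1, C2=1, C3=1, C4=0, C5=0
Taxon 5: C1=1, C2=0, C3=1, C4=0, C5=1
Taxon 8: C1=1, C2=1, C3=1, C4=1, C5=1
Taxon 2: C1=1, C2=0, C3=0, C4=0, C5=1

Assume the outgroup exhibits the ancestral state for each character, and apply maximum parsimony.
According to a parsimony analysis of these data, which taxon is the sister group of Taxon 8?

Character polarity is set by the outgroup: the derived state is whichever differs from the outgroup's state, so for C5 the derived state is '0', and for the remaining characters it is '1'.
C1 (derived state '1') is shared by all ingroup taxa — unites the whole ingroup.
C2: derived state '1' in Taxon 3 and Taxon 8 only — synapomorphy for {Taxon 3, Taxon 8}.
Only Taxon 3, Taxon 5, and Taxon 8 show the derived state '1' for C3, supporting them as a clade.
C4 (derived state '1') is unique to Taxon 8 (autapomorphy; uninformative for grouping).
C5 (derived state '0') is unique to Taxon 3 (autapomorphy; uninformative for grouping).
Most parsimonious ingroup topology: (((Taxon 3,Taxon 8),Taxon 5),Taxon 2).
Taxon 8 and Taxon 3 form a cherry on this tree, so they are sister taxa.

Taxon 3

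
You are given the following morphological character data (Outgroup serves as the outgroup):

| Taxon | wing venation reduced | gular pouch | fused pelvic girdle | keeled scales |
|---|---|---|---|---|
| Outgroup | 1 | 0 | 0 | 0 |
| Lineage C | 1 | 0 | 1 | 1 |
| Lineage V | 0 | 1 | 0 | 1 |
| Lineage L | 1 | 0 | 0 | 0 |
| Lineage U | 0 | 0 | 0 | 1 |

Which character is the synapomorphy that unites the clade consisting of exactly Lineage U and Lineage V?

Character polarity is set by the outgroup: the derived state is whichever differs from the outgroup's state, so for wing venation reduced the derived state is '0', and for the remaining characters it is '1'.
wing venation reduced (derived state '0') is shared by Lineage U and Lineage V — a synapomorphy uniting that clade.
gular pouch (derived state '1') is unique to Lineage V (autapomorphy; uninformative for grouping).
fused pelvic girdle: derived state '1' in Lineage C only — an autapomorphy, so it tells us nothing about relationships among taxa.
Only Lineage C, Lineage U, and Lineage V show the derived state '1' for keeled scales, supporting them as a clade.
Most parsimonious ingroup topology: ((Lineage C,(Lineage V,Lineage U)),Lineage L).
The clade {Lineage U, Lineage V} is supported by wing venation reduced: its derived state '0' occurs in exactly those taxa and in no other taxon (including the outgroup).

wing venation reduced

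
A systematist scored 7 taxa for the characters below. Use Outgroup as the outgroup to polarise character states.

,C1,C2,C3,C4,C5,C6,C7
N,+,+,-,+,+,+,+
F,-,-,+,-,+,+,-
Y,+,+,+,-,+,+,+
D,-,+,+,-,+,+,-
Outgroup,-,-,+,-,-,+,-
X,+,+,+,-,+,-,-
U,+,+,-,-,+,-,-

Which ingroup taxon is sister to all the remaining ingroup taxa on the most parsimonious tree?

F

Character polarity is set by the outgroup: the derived state is whichever differs from the outgroup's state, so for C3, C6 the derived state is '-', and for the remaining characters it is '+'.
C1 (derived state '+') is shared by N, U, X, and Y — a synapomorphy uniting that clade.
C2 (derived state '+') is shared by D, N, U, X, and Y — a synapomorphy uniting that clade.
C3 (state '-') occurs in N and U but conflicts with the nesting implied by the other characters — most parsimoniously interpreted as homoplasy.
C4 (derived state '+') is unique to N (autapomorphy; uninformative for grouping).
All ingroup taxa share the derived state '+' for C5; it defines the ingroup but does not resolve relationships within it.
C6: derived state '-' in U and X only — synapomorphy for {U, X}.
Only N and Y show the derived state '+' for C7, supporting them as a clade.
Most parsimonious ingroup topology: ((((Y,N),(X,U)),D),F).
F is sister to the clade containing all other ingroup taxa, so it is the earliest-diverging (most basal) ingroup lineage.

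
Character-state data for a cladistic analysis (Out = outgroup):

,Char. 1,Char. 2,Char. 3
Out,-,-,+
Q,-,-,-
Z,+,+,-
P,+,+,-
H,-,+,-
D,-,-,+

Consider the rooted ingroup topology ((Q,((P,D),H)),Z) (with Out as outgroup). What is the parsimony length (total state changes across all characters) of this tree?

7

Map each character onto ((Q,((P,D),H)),Z) (rooted by Out) and count the minimum state changes it requires (Fitch parsimony):
Char. 1: 2; Char. 2: 3; Char. 3: 2.
Total tree length = 7.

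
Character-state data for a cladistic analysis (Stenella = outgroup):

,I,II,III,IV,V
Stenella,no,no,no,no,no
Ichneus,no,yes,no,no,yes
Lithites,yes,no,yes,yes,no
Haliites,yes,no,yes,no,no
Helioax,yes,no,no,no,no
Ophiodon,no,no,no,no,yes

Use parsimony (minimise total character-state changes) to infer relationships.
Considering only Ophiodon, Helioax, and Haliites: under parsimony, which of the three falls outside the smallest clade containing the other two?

Ophiodon

The outgroup has state 'no' for every character, so 'yes' is the derived state throughout.
Only Haliites, Helioax, and Lithites show the derived state 'yes' for I, supporting them as a clade.
II: derived state 'yes' in Ichneus only — an autapomorphy, so it tells us nothing about relationships among taxa.
Only Haliites and Lithites show the derived state 'yes' for III, supporting them as a clade.
IV (derived state 'yes') is unique to Lithites (autapomorphy; uninformative for grouping).
V (derived state 'yes') is shared by Ichneus and Ophiodon — a synapomorphy uniting that clade.
Most parsimonious ingroup topology: ((Ichneus,Ophiodon),((Lithites,Haliites),Helioax)).
Helioax and Haliites share a more recent common ancestor with each other than either does with Ophiodon, so Ophiodon is the least closely related of the three.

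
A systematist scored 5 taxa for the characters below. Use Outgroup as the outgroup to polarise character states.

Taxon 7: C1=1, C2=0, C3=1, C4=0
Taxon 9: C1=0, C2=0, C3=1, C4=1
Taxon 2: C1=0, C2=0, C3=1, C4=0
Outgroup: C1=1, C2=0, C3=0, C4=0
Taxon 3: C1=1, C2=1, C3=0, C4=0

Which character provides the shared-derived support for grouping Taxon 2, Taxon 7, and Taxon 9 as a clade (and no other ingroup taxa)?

C3

Character polarity is set by the outgroup: the derived state is whichever differs from the outgroup's state, so for C1 the derived state is '0', and for the remaining characters it is '1'.
C1 (derived state '0') is shared by Taxon 2 and Taxon 9 — a synapomorphy uniting that clade.
C2 (derived state '1') is unique to Taxon 3 (autapomorphy; uninformative for grouping).
Only Taxon 2, Taxon 7, and Taxon 9 show the derived state '1' for C3, supporting them as a clade.
C4 (derived state '1') is unique to Taxon 9 (autapomorphy; uninformative for grouping).
Most parsimonious ingroup topology: (((Taxon 9,Taxon 2),Taxon 7),Taxon 3).
The clade {Taxon 2, Taxon 7, Taxon 9} is supported by C3: its derived state '1' occurs in exactly those taxa and in no other taxon (including the outgroup).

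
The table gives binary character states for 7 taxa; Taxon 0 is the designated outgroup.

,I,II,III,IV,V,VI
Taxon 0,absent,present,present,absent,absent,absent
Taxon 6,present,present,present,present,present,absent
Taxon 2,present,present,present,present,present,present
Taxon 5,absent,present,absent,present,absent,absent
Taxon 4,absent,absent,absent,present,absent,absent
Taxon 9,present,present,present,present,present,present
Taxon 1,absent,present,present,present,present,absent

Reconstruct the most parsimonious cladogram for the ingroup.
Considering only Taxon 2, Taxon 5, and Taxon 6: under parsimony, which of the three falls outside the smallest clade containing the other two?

Taxon 5

Character polarity is set by the outgroup: the derived state is whichever differs from the outgroup's state, so for II, III the derived state is 'absent', and for the remaining characters it is 'present'.
Only Taxon 2, Taxon 6, and Taxon 9 show the derived state 'present' for I, supporting them as a clade.
II (derived state 'absent') is unique to Taxon 4 (autapomorphy; uninformative for grouping).
III (derived state 'absent') is shared by Taxon 4 and Taxon 5 — a synapomorphy uniting that clade.
All ingroup taxa share the derived state 'present' for IV; it defines the ingroup but does not resolve relationships within it.
V (derived state 'present') is shared by Taxon 1, Taxon 2, Taxon 6, and Taxon 9 — a synapomorphy uniting that clade.
Only Taxon 2 and Taxon 9 show the derived state 'present' for VI, supporting them as a clade.
Most parsimonious ingroup topology: (((Taxon 6,(Taxon 2,Taxon 9)),Taxon 1),(Taxon 5,Taxon 4)).
Taxon 6 and Taxon 2 share a more recent common ancestor with each other than either does with Taxon 5, so Taxon 5 is the least closely related of the three.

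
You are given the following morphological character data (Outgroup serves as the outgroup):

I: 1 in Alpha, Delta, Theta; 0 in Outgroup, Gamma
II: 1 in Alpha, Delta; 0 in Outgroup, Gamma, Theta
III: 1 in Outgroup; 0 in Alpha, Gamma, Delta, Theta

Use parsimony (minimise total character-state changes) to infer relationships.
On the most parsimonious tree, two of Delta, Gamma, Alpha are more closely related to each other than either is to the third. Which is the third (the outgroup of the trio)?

Character polarity is set by the outgroup: the derived state is whichever differs from the outgroup's state, so for III the derived state is '0', and for the remaining characters it is '1'.
Only Alpha, Delta, and Theta show the derived state '1' for I, supporting them as a clade.
II: derived state '1' in Alpha and Delta only — synapomorphy for {Alpha, Delta}.
III (derived state '0') is shared by all ingroup taxa — unites the whole ingroup.
Most parsimonious ingroup topology: (((Alpha,Delta),Theta),Gamma).
Alpha and Delta share a more recent common ancestor with each other than either does with Gamma, so Gamma is the least closely related of the three.

Gamma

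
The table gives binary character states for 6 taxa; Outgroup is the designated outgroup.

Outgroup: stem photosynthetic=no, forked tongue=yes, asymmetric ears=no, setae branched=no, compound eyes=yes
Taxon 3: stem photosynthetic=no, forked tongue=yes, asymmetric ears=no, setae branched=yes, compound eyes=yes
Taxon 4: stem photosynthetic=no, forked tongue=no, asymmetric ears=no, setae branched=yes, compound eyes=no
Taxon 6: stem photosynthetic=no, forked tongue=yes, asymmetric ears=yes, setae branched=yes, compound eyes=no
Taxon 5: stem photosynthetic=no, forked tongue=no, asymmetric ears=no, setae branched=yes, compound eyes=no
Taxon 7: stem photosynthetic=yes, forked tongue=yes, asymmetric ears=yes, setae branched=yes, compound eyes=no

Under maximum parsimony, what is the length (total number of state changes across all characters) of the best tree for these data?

Character polarity is set by the outgroup: the derived state is whichever differs from the outgroup's state, so for forked tongue, compound eyes the derived state is 'no', and for the remaining characters it is 'yes'.
stem photosynthetic (derived state 'yes') is unique to Taxon 7 (autapomorphy; uninformative for grouping).
Only Taxon 4 and Taxon 5 show the derived state 'no' for forked tongue, supporting them as a clade.
Only Taxon 6 and Taxon 7 show the derived state 'yes' for asymmetric ears, supporting them as a clade.
setae branched (derived state 'yes') is shared by all ingroup taxa — unites the whole ingroup.
compound eyes (derived state 'no') is shared by Taxon 4, Taxon 5, Taxon 6, and Taxon 7 — a synapomorphy uniting that clade.
Most parsimonious ingroup topology: (Taxon 3,((Taxon 4,Taxon 5),(Taxon 6,Taxon 7))).
Changes per character on this tree: stem photosynthetic: 1; forked tongue: 1; asymmetric ears: 1; setae branched: 1; compound eyes: 1.
Total = 5.

5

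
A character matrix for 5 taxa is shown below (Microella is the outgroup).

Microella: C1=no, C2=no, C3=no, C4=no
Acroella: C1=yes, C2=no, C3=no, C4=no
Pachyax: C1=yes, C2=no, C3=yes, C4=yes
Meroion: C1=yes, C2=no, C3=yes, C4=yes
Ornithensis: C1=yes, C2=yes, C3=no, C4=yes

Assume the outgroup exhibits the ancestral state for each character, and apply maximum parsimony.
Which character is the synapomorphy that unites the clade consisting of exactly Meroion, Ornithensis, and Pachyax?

The outgroup has state 'no' for every character, so 'yes' is the derived state throughout.
All ingroup taxa share the derived state 'yes' for C1; it defines the ingroup but does not resolve relationships within it.
C2: derived state 'yes' in Ornithensis only — an autapomorphy, so it tells us nothing about relationships among taxa.
Only Meroion and Pachyax show the derived state 'yes' for C3, supporting them as a clade.
C4 (derived state 'yes') is shared by Meroion, Ornithensis, and Pachyax — a synapomorphy uniting that clade.
Most parsimonious ingroup topology: (Acroella,((Pachyax,Meroion),Ornithensis)).
The clade {Meroion, Ornithensis, Pachyax} is supported by C4: its derived state 'yes' occurs in exactly those taxa and in no other taxon (including the outgroup).

C4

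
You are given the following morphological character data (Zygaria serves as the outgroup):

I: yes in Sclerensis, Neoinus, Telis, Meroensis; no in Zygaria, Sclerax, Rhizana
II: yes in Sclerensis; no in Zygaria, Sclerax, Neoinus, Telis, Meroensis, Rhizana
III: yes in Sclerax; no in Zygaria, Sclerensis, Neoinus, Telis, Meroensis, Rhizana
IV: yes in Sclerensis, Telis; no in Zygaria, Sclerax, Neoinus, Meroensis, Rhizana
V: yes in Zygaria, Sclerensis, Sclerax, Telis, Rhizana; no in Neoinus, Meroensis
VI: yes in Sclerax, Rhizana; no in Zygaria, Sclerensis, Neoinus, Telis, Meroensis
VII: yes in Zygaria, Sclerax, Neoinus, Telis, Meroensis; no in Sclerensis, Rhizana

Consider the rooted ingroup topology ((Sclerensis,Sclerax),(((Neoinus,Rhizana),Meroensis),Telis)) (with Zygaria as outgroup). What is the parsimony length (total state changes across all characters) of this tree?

Map each character onto ((Sclerensis,Sclerax),(((Neoinus,Rhizana),Meroensis),Telis)) (rooted by Zygaria) and count the minimum state changes it requires (Fitch parsimony):
I: 3; II: 1; III: 1; IV: 2; V: 2; VI: 2; VII: 2.
Total tree length = 13.

13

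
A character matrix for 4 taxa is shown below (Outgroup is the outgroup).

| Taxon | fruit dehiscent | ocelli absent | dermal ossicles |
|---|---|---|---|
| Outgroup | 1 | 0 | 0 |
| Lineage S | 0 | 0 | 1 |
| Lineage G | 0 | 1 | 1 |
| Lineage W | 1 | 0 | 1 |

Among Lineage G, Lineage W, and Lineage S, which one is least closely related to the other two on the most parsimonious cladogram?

Lineage W

Character polarity is set by the outgroup: the derived state is whichever differs from the outgroup's state, so for fruit dehiscent the derived state is '0', and for the remaining characters it is '1'.
fruit dehiscent (derived state '0') is shared by Lineage G and Lineage S — a synapomorphy uniting that clade.
ocelli absent (derived state '1') is unique to Lineage G (autapomorphy; uninformative for grouping).
dermal ossicles (derived state '1') is shared by all ingroup taxa — unites the whole ingroup.
Most parsimonious ingroup topology: ((Lineage S,Lineage G),Lineage W).
Lineage S and Lineage G share a more recent common ancestor with each other than either does with Lineage W, so Lineage W is the least closely related of the three.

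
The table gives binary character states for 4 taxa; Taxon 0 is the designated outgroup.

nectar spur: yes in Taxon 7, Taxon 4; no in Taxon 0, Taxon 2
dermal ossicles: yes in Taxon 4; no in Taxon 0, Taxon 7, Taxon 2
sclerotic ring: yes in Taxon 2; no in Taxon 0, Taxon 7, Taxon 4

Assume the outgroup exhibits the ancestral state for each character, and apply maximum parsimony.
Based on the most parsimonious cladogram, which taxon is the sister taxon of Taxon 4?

Taxon 7

The outgroup has state 'no' for every character, so 'yes' is the derived state throughout.
nectar spur: derived state 'yes' in Taxon 4 and Taxon 7 only — synapomorphy for {Taxon 4, Taxon 7}.
dermal ossicles: derived state 'yes' in Taxon 4 only — an autapomorphy, so it tells us nothing about relationships among taxa.
sclerotic ring (derived state 'yes') is unique to Taxon 2 (autapomorphy; uninformative for grouping).
Most parsimonious ingroup topology: ((Taxon 7,Taxon 4),Taxon 2).
Taxon 4 and Taxon 7 form a cherry on this tree, so they are sister taxa.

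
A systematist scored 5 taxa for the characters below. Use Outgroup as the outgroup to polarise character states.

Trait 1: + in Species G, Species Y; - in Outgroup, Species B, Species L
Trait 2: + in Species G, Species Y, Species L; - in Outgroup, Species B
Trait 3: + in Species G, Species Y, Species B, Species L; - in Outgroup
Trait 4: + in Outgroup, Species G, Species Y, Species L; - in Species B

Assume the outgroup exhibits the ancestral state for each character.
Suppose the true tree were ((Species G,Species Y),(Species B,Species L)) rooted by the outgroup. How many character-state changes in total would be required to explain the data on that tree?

5

Map each character onto ((Species G,Species Y),(Species B,Species L)) (rooted by Outgroup) and count the minimum state changes it requires (Fitch parsimony):
Trait 1: 1; Trait 2: 2; Trait 3: 1; Trait 4: 1.
Total tree length = 5.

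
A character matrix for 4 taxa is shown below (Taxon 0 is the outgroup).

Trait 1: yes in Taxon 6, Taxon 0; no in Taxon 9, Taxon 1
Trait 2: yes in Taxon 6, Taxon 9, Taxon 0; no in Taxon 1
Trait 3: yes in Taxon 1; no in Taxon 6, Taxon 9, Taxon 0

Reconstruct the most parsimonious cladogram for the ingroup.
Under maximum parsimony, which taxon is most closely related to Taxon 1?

Taxon 9

Character polarity is set by the outgroup: the derived state is whichever differs from the outgroup's state, so for Trait 1, Trait 2 the derived state is 'no', and for the remaining characters it is 'yes'.
Trait 1 (derived state 'no') is shared by Taxon 1 and Taxon 9 — a synapomorphy uniting that clade.
Trait 2: derived state 'no' in Taxon 1 only — an autapomorphy, so it tells us nothing about relationships among taxa.
Trait 3: derived state 'yes' in Taxon 1 only — an autapomorphy, so it tells us nothing about relationships among taxa.
Most parsimonious ingroup topology: ((Taxon 9,Taxon 1),Taxon 6).
Taxon 1 and Taxon 9 form a cherry on this tree, so they are sister taxa.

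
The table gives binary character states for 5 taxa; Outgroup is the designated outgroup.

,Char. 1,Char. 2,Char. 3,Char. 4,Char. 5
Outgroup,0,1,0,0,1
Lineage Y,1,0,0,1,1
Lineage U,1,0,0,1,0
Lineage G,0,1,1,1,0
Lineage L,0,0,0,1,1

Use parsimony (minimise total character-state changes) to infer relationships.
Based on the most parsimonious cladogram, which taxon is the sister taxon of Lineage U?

Lineage Y

Character polarity is set by the outgroup: the derived state is whichever differs from the outgroup's state, so for Char. 2, Char. 5 the derived state is '0', and for the remaining characters it is '1'.
Only Lineage U and Lineage Y show the derived state '1' for Char. 1, supporting them as a clade.
Only Lineage L, Lineage U, and Lineage Y show the derived state '0' for Char. 2, supporting them as a clade.
Char. 3: derived state '1' in Lineage G only — an autapomorphy, so it tells us nothing about relationships among taxa.
All ingroup taxa share the derived state '1' for Char. 4; it defines the ingroup but does not resolve relationships within it.
Char. 5 (state '0') occurs in Lineage G and Lineage U but conflicts with the nesting implied by the other characters — most parsimoniously interpreted as homoplasy.
Most parsimonious ingroup topology: (((Lineage Y,Lineage U),Lineage L),Lineage G).
Lineage U and Lineage Y form a cherry on this tree, so they are sister taxa.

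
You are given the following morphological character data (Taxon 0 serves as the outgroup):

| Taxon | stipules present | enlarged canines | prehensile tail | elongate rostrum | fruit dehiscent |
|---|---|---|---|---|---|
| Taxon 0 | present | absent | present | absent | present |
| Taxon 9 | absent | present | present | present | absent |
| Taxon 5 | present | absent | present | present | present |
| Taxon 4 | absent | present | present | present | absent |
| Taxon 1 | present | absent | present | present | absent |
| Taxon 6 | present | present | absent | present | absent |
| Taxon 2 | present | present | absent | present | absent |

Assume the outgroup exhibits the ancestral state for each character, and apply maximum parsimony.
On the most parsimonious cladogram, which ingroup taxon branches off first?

Taxon 5

Character polarity is set by the outgroup: the derived state is whichever differs from the outgroup's state, so for stipules present, prehensile tail, fruit dehiscent the derived state is 'absent', and for the remaining characters it is 'present'.
Only Taxon 4 and Taxon 9 show the derived state 'absent' for stipules present, supporting them as a clade.
enlarged canines: derived state 'present' in Taxon 2, Taxon 4, Taxon 6, and Taxon 9 only — synapomorphy for {Taxon 2, Taxon 4, Taxon 6, Taxon 9}.
prehensile tail: derived state 'absent' in Taxon 2 and Taxon 6 only — synapomorphy for {Taxon 2, Taxon 6}.
elongate rostrum (derived state 'present') is shared by all ingroup taxa — unites the whole ingroup.
fruit dehiscent: derived state 'absent' in Taxon 1, Taxon 2, Taxon 4, Taxon 6, and Taxon 9 only — synapomorphy for {Taxon 1, Taxon 2, Taxon 4, Taxon 6, Taxon 9}.
Most parsimonious ingroup topology: ((((Taxon 9,Taxon 4),(Taxon 6,Taxon 2)),Taxon 1),Taxon 5).
Taxon 5 is sister to the clade containing all other ingroup taxa, so it is the earliest-diverging (most basal) ingroup lineage.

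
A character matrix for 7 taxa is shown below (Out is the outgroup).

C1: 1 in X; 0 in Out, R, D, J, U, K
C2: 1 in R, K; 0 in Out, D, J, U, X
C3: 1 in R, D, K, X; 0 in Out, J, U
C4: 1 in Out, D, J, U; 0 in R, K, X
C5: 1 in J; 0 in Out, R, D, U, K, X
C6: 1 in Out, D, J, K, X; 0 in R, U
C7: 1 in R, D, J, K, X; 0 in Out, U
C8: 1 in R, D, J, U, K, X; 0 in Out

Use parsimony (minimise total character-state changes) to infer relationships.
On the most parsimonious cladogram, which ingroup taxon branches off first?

U

Character polarity is set by the outgroup: the derived state is whichever differs from the outgroup's state, so for C4, C6 the derived state is '0', and for the remaining characters it is '1'.
C1 (derived state '1') is unique to X (autapomorphy; uninformative for grouping).
C2: derived state '1' in K and R only — synapomorphy for {K, R}.
C3 (derived state '1') is shared by D, K, R, and X — a synapomorphy uniting that clade.
Only K, R, and X show the derived state '0' for C4, supporting them as a clade.
C5 (derived state '1') is unique to J (autapomorphy; uninformative for grouping).
C6 (state '0') occurs in R and U but conflicts with the nesting implied by the other characters — most parsimoniously interpreted as homoplasy.
C7 (derived state '1') is shared by D, J, K, R, and X — a synapomorphy uniting that clade.
All ingroup taxa share the derived state '1' for C8; it defines the ingroup but does not resolve relationships within it.
Most parsimonious ingroup topology: (((((R,K),X),D),J),U).
U is sister to the clade containing all other ingroup taxa, so it is the earliest-diverging (most basal) ingroup lineage.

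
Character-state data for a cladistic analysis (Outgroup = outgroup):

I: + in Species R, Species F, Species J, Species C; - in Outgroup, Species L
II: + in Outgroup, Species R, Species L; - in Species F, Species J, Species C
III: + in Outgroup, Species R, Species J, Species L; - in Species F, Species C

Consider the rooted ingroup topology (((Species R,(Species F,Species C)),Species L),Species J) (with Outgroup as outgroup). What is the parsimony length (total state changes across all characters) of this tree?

5

Map each character onto (((Species R,(Species F,Species C)),Species L),Species J) (rooted by Outgroup) and count the minimum state changes it requires (Fitch parsimony):
I: 2; II: 2; III: 1.
Total tree length = 5.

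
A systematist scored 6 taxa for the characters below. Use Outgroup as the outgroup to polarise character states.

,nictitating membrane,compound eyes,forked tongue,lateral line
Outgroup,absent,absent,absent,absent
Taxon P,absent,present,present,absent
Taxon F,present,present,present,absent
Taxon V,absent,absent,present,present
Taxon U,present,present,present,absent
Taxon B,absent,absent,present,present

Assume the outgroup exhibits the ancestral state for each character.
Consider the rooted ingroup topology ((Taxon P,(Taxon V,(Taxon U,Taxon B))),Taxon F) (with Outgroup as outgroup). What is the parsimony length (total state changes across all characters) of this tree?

Map each character onto ((Taxon P,(Taxon V,(Taxon U,Taxon B))),Taxon F) (rooted by Outgroup) and count the minimum state changes it requires (Fitch parsimony):
nictitating membrane: 2; compound eyes: 3; forked tongue: 1; lateral line: 2.
Total tree length = 8.

8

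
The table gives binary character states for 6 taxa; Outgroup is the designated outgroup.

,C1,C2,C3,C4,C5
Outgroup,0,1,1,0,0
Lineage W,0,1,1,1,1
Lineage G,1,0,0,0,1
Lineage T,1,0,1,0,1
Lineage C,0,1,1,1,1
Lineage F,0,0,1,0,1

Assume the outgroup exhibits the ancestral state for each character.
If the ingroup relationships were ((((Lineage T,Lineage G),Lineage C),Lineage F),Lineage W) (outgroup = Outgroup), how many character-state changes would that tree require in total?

Map each character onto ((((Lineage T,Lineage G),Lineage C),Lineage F),Lineage W) (rooted by Outgroup) and count the minimum state changes it requires (Fitch parsimony):
C1: 1; C2: 2; C3: 1; C4: 2; C5: 1.
Total tree length = 7.

7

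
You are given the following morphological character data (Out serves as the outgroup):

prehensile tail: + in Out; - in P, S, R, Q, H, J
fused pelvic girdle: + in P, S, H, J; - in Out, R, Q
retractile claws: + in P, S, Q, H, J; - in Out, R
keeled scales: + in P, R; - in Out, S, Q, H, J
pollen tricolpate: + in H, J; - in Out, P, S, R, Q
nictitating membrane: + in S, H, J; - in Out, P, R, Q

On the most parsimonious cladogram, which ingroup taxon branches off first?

Character polarity is set by the outgroup: the derived state is whichever differs from the outgroup's state, so for prehensile tail the derived state is '-', and for the remaining characters it is '+'.
prehensile tail (derived state '-') is shared by all ingroup taxa — unites the whole ingroup.
Only H, J, P, and S show the derived state '+' for fused pelvic girdle, supporting them as a clade.
Only H, J, P, Q, and S show the derived state '+' for retractile claws, supporting them as a clade.
keeled scales (state '+') occurs in P and R but conflicts with the nesting implied by the other characters — most parsimoniously interpreted as homoplasy.
pollen tricolpate: derived state '+' in H and J only — synapomorphy for {H, J}.
nictitating membrane (derived state '+') is shared by H, J, and S — a synapomorphy uniting that clade.
Most parsimonious ingroup topology: (((P,(S,(H,J))),Q),R).
R is sister to the clade containing all other ingroup taxa, so it is the earliest-diverging (most basal) ingroup lineage.

R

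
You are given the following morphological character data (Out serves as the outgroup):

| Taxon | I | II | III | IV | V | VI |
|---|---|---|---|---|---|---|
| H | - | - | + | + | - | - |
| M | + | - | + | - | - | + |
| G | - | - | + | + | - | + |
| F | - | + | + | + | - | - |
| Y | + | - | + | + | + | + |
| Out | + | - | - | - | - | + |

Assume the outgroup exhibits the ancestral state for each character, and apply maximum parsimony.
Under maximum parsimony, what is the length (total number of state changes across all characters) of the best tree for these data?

6

Character polarity is set by the outgroup: the derived state is whichever differs from the outgroup's state, so for I, VI the derived state is '-', and for the remaining characters it is '+'.
I: derived state '-' in F, G, and H only — synapomorphy for {F, G, H}.
II: derived state '+' in F only — an autapomorphy, so it tells us nothing about relationships among taxa.
All ingroup taxa share the derived state '+' for III; it defines the ingroup but does not resolve relationships within it.
IV (derived state '+') is shared by F, G, H, and Y — a synapomorphy uniting that clade.
V (derived state '+') is unique to Y (autapomorphy; uninformative for grouping).
VI: derived state '-' in F and H only — synapomorphy for {F, H}.
Most parsimonious ingroup topology: ((((H,F),G),Y),M).
Changes per character on this tree: I: 1; II: 1; III: 1; IV: 1; V: 1; VI: 1.
Total = 6.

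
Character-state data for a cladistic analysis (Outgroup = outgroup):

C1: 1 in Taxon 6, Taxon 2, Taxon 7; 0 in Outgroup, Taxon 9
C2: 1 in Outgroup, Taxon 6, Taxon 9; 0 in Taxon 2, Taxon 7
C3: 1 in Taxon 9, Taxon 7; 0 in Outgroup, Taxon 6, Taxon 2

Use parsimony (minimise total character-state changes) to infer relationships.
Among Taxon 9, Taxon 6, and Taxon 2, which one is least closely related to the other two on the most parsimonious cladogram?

Taxon 9

Character polarity is set by the outgroup: the derived state is whichever differs from the outgroup's state, so for C2 the derived state is '0', and for the remaining characters it is '1'.
Only Taxon 2, Taxon 6, and Taxon 7 show the derived state '1' for C1, supporting them as a clade.
Only Taxon 2 and Taxon 7 show the derived state '0' for C2, supporting them as a clade.
C3 (state '1') occurs in Taxon 7 and Taxon 9 but conflicts with the nesting implied by the other characters — most parsimoniously interpreted as homoplasy.
Most parsimonious ingroup topology: ((Taxon 6,(Taxon 2,Taxon 7)),Taxon 9).
Taxon 2 and Taxon 6 share a more recent common ancestor with each other than either does with Taxon 9, so Taxon 9 is the least closely related of the three.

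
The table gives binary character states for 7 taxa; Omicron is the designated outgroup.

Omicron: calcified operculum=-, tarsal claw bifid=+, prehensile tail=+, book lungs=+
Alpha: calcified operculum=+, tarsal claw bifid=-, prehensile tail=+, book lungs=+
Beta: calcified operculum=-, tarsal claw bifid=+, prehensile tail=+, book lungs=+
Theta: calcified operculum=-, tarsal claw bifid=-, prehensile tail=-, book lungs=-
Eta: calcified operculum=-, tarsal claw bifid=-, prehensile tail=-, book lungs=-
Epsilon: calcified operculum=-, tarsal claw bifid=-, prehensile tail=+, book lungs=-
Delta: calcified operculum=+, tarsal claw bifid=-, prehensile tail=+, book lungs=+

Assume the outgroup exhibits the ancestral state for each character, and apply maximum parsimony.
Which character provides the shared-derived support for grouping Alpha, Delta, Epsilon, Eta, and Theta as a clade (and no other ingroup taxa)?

tarsal claw bifid

Character polarity is set by the outgroup: the derived state is whichever differs from the outgroup's state, so for tarsal claw bifid, prehensile tail, book lungs the derived state is '-', and for the remaining characters it is '+'.
calcified operculum: derived state '+' in Alpha and Delta only — synapomorphy for {Alpha, Delta}.
tarsal claw bifid: derived state '-' in Alpha, Delta, Epsilon, Eta, and Theta only — synapomorphy for {Alpha, Delta, Epsilon, Eta, Theta}.
Only Eta and Theta show the derived state '-' for prehensile tail, supporting them as a clade.
book lungs: derived state '-' in Epsilon, Eta, and Theta only — synapomorphy for {Epsilon, Eta, Theta}.
Most parsimonious ingroup topology: (((Alpha,Delta),((Theta,Eta),Epsilon)),Beta).
The clade {Alpha, Delta, Epsilon, Eta, Theta} is supported by tarsal claw bifid: its derived state '-' occurs in exactly those taxa and in no other taxon (including the outgroup).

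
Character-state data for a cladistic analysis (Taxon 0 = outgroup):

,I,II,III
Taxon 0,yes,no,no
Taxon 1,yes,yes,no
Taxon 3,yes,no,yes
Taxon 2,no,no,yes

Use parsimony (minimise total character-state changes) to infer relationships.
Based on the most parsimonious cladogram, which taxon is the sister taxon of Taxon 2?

Character polarity is set by the outgroup: the derived state is whichever differs from the outgroup's state, so for I the derived state is 'no', and for the remaining characters it is 'yes'.
I: derived state 'no' in Taxon 2 only — an autapomorphy, so it tells us nothing about relationships among taxa.
II: derived state 'yes' in Taxon 1 only — an autapomorphy, so it tells us nothing about relationships among taxa.
III: derived state 'yes' in Taxon 2 and Taxon 3 only — synapomorphy for {Taxon 2, Taxon 3}.
Most parsimonious ingroup topology: (Taxon 1,(Taxon 3,Taxon 2)).
Taxon 2 and Taxon 3 form a cherry on this tree, so they are sister taxa.

Taxon 3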